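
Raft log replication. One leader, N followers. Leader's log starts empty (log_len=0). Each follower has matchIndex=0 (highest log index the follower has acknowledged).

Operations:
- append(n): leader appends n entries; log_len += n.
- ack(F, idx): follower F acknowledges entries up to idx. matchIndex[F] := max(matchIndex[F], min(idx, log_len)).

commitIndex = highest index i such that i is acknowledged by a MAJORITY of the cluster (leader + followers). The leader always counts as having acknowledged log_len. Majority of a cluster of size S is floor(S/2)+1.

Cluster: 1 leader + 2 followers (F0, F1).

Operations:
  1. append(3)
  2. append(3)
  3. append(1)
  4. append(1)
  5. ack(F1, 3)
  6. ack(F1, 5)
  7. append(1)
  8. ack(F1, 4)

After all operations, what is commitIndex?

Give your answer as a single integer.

Op 1: append 3 -> log_len=3
Op 2: append 3 -> log_len=6
Op 3: append 1 -> log_len=7
Op 4: append 1 -> log_len=8
Op 5: F1 acks idx 3 -> match: F0=0 F1=3; commitIndex=3
Op 6: F1 acks idx 5 -> match: F0=0 F1=5; commitIndex=5
Op 7: append 1 -> log_len=9
Op 8: F1 acks idx 4 -> match: F0=0 F1=5; commitIndex=5

Answer: 5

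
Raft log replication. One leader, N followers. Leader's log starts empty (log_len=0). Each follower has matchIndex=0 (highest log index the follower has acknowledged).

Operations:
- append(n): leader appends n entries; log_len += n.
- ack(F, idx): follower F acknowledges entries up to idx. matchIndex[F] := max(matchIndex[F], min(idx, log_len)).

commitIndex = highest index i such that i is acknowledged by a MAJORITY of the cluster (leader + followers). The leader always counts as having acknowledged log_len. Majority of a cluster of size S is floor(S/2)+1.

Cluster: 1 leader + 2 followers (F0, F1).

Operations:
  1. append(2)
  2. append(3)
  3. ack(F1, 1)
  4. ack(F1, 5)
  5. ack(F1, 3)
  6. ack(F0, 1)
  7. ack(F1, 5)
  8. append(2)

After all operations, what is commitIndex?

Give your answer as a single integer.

Answer: 5

Derivation:
Op 1: append 2 -> log_len=2
Op 2: append 3 -> log_len=5
Op 3: F1 acks idx 1 -> match: F0=0 F1=1; commitIndex=1
Op 4: F1 acks idx 5 -> match: F0=0 F1=5; commitIndex=5
Op 5: F1 acks idx 3 -> match: F0=0 F1=5; commitIndex=5
Op 6: F0 acks idx 1 -> match: F0=1 F1=5; commitIndex=5
Op 7: F1 acks idx 5 -> match: F0=1 F1=5; commitIndex=5
Op 8: append 2 -> log_len=7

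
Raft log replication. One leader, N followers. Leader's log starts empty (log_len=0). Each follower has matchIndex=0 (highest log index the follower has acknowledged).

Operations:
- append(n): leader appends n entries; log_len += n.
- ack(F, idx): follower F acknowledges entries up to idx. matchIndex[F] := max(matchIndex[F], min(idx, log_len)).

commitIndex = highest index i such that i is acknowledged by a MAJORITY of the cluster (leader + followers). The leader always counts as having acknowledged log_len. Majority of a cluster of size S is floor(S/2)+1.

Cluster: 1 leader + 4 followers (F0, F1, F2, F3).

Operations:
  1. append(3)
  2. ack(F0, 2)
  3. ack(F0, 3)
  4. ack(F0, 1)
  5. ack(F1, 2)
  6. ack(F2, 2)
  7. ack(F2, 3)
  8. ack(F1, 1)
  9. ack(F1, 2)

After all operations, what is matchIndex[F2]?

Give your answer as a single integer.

Answer: 3

Derivation:
Op 1: append 3 -> log_len=3
Op 2: F0 acks idx 2 -> match: F0=2 F1=0 F2=0 F3=0; commitIndex=0
Op 3: F0 acks idx 3 -> match: F0=3 F1=0 F2=0 F3=0; commitIndex=0
Op 4: F0 acks idx 1 -> match: F0=3 F1=0 F2=0 F3=0; commitIndex=0
Op 5: F1 acks idx 2 -> match: F0=3 F1=2 F2=0 F3=0; commitIndex=2
Op 6: F2 acks idx 2 -> match: F0=3 F1=2 F2=2 F3=0; commitIndex=2
Op 7: F2 acks idx 3 -> match: F0=3 F1=2 F2=3 F3=0; commitIndex=3
Op 8: F1 acks idx 1 -> match: F0=3 F1=2 F2=3 F3=0; commitIndex=3
Op 9: F1 acks idx 2 -> match: F0=3 F1=2 F2=3 F3=0; commitIndex=3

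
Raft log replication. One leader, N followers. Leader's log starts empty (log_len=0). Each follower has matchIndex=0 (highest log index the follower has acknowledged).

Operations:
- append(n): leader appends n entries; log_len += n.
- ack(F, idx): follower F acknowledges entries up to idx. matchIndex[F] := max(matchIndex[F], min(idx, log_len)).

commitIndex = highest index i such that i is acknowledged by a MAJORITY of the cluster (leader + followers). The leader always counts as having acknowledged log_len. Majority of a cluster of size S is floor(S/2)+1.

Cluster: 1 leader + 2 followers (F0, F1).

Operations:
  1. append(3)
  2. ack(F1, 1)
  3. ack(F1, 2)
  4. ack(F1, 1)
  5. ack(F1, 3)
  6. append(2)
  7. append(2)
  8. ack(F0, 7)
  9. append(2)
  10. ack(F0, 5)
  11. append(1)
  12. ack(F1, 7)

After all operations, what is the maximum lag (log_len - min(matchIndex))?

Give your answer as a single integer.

Op 1: append 3 -> log_len=3
Op 2: F1 acks idx 1 -> match: F0=0 F1=1; commitIndex=1
Op 3: F1 acks idx 2 -> match: F0=0 F1=2; commitIndex=2
Op 4: F1 acks idx 1 -> match: F0=0 F1=2; commitIndex=2
Op 5: F1 acks idx 3 -> match: F0=0 F1=3; commitIndex=3
Op 6: append 2 -> log_len=5
Op 7: append 2 -> log_len=7
Op 8: F0 acks idx 7 -> match: F0=7 F1=3; commitIndex=7
Op 9: append 2 -> log_len=9
Op 10: F0 acks idx 5 -> match: F0=7 F1=3; commitIndex=7
Op 11: append 1 -> log_len=10
Op 12: F1 acks idx 7 -> match: F0=7 F1=7; commitIndex=7

Answer: 3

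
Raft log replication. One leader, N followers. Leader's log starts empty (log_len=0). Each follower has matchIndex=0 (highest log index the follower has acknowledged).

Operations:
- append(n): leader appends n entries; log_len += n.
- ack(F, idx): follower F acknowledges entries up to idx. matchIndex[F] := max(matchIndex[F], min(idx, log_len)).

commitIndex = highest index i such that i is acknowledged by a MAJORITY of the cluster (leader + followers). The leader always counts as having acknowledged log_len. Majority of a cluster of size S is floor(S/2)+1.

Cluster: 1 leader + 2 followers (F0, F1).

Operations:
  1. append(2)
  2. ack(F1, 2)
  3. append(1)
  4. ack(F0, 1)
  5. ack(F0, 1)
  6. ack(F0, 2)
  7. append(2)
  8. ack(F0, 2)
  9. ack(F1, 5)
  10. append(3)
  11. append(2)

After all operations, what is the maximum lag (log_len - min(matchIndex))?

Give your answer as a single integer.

Answer: 8

Derivation:
Op 1: append 2 -> log_len=2
Op 2: F1 acks idx 2 -> match: F0=0 F1=2; commitIndex=2
Op 3: append 1 -> log_len=3
Op 4: F0 acks idx 1 -> match: F0=1 F1=2; commitIndex=2
Op 5: F0 acks idx 1 -> match: F0=1 F1=2; commitIndex=2
Op 6: F0 acks idx 2 -> match: F0=2 F1=2; commitIndex=2
Op 7: append 2 -> log_len=5
Op 8: F0 acks idx 2 -> match: F0=2 F1=2; commitIndex=2
Op 9: F1 acks idx 5 -> match: F0=2 F1=5; commitIndex=5
Op 10: append 3 -> log_len=8
Op 11: append 2 -> log_len=10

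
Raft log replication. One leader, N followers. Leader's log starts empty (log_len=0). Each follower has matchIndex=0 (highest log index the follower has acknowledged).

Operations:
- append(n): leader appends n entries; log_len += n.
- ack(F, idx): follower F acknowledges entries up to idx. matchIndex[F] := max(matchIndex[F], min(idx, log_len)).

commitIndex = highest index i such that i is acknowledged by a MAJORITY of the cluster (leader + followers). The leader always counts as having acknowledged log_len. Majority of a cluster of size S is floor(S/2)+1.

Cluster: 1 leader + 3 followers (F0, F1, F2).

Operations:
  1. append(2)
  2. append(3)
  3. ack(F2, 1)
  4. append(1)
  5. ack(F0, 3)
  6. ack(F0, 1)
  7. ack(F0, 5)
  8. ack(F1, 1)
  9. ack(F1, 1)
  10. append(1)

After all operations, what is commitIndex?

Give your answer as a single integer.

Answer: 1

Derivation:
Op 1: append 2 -> log_len=2
Op 2: append 3 -> log_len=5
Op 3: F2 acks idx 1 -> match: F0=0 F1=0 F2=1; commitIndex=0
Op 4: append 1 -> log_len=6
Op 5: F0 acks idx 3 -> match: F0=3 F1=0 F2=1; commitIndex=1
Op 6: F0 acks idx 1 -> match: F0=3 F1=0 F2=1; commitIndex=1
Op 7: F0 acks idx 5 -> match: F0=5 F1=0 F2=1; commitIndex=1
Op 8: F1 acks idx 1 -> match: F0=5 F1=1 F2=1; commitIndex=1
Op 9: F1 acks idx 1 -> match: F0=5 F1=1 F2=1; commitIndex=1
Op 10: append 1 -> log_len=7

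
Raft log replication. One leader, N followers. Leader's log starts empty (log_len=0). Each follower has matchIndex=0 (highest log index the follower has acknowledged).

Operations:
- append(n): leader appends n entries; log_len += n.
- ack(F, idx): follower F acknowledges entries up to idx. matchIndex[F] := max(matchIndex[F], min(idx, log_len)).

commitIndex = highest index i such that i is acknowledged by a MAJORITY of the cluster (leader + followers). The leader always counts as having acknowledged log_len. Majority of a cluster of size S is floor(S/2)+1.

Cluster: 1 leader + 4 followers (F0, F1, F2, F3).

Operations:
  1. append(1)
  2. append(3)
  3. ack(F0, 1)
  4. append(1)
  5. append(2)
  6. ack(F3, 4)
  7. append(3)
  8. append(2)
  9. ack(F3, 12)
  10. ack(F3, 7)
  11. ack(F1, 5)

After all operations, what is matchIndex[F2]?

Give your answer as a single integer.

Answer: 0

Derivation:
Op 1: append 1 -> log_len=1
Op 2: append 3 -> log_len=4
Op 3: F0 acks idx 1 -> match: F0=1 F1=0 F2=0 F3=0; commitIndex=0
Op 4: append 1 -> log_len=5
Op 5: append 2 -> log_len=7
Op 6: F3 acks idx 4 -> match: F0=1 F1=0 F2=0 F3=4; commitIndex=1
Op 7: append 3 -> log_len=10
Op 8: append 2 -> log_len=12
Op 9: F3 acks idx 12 -> match: F0=1 F1=0 F2=0 F3=12; commitIndex=1
Op 10: F3 acks idx 7 -> match: F0=1 F1=0 F2=0 F3=12; commitIndex=1
Op 11: F1 acks idx 5 -> match: F0=1 F1=5 F2=0 F3=12; commitIndex=5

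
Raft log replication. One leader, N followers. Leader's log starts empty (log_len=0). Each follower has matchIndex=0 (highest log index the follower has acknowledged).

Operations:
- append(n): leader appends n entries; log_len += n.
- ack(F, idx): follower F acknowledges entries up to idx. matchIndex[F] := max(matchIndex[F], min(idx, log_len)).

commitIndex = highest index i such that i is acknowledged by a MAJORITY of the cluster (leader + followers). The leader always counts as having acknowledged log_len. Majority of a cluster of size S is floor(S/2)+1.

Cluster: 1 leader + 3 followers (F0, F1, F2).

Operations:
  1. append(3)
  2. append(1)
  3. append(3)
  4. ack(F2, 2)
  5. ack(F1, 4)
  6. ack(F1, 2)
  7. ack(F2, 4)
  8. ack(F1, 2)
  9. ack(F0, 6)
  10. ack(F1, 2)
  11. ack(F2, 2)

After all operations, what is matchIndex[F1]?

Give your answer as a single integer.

Op 1: append 3 -> log_len=3
Op 2: append 1 -> log_len=4
Op 3: append 3 -> log_len=7
Op 4: F2 acks idx 2 -> match: F0=0 F1=0 F2=2; commitIndex=0
Op 5: F1 acks idx 4 -> match: F0=0 F1=4 F2=2; commitIndex=2
Op 6: F1 acks idx 2 -> match: F0=0 F1=4 F2=2; commitIndex=2
Op 7: F2 acks idx 4 -> match: F0=0 F1=4 F2=4; commitIndex=4
Op 8: F1 acks idx 2 -> match: F0=0 F1=4 F2=4; commitIndex=4
Op 9: F0 acks idx 6 -> match: F0=6 F1=4 F2=4; commitIndex=4
Op 10: F1 acks idx 2 -> match: F0=6 F1=4 F2=4; commitIndex=4
Op 11: F2 acks idx 2 -> match: F0=6 F1=4 F2=4; commitIndex=4

Answer: 4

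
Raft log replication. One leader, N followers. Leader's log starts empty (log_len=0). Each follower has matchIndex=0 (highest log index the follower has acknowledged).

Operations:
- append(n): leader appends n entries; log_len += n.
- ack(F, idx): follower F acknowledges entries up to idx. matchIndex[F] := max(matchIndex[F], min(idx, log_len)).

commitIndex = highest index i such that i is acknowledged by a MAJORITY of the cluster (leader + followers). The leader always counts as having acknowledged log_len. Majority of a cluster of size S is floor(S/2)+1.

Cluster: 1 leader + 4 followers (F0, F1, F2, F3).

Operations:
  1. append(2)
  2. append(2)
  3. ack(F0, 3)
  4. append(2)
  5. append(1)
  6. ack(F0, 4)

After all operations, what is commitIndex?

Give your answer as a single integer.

Op 1: append 2 -> log_len=2
Op 2: append 2 -> log_len=4
Op 3: F0 acks idx 3 -> match: F0=3 F1=0 F2=0 F3=0; commitIndex=0
Op 4: append 2 -> log_len=6
Op 5: append 1 -> log_len=7
Op 6: F0 acks idx 4 -> match: F0=4 F1=0 F2=0 F3=0; commitIndex=0

Answer: 0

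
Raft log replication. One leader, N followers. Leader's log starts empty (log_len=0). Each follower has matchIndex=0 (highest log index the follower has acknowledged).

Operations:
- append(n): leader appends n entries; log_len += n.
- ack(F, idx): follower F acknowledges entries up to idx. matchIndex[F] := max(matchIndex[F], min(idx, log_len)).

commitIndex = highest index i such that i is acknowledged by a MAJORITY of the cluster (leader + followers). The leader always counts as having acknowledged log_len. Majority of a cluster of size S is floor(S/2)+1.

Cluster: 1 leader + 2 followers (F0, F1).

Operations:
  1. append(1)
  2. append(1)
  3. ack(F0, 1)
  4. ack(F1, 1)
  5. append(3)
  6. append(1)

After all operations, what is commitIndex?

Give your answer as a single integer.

Op 1: append 1 -> log_len=1
Op 2: append 1 -> log_len=2
Op 3: F0 acks idx 1 -> match: F0=1 F1=0; commitIndex=1
Op 4: F1 acks idx 1 -> match: F0=1 F1=1; commitIndex=1
Op 5: append 3 -> log_len=5
Op 6: append 1 -> log_len=6

Answer: 1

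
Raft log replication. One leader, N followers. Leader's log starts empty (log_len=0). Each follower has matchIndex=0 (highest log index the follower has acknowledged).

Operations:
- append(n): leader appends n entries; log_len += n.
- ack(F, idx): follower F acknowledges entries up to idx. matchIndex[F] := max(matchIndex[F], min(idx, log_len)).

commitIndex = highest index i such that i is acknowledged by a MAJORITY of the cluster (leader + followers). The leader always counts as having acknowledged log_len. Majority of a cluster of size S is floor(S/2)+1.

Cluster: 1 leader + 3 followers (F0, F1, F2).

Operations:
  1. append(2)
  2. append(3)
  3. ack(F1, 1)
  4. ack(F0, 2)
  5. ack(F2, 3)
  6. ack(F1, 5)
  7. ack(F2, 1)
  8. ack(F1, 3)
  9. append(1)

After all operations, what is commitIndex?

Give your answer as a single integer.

Answer: 3

Derivation:
Op 1: append 2 -> log_len=2
Op 2: append 3 -> log_len=5
Op 3: F1 acks idx 1 -> match: F0=0 F1=1 F2=0; commitIndex=0
Op 4: F0 acks idx 2 -> match: F0=2 F1=1 F2=0; commitIndex=1
Op 5: F2 acks idx 3 -> match: F0=2 F1=1 F2=3; commitIndex=2
Op 6: F1 acks idx 5 -> match: F0=2 F1=5 F2=3; commitIndex=3
Op 7: F2 acks idx 1 -> match: F0=2 F1=5 F2=3; commitIndex=3
Op 8: F1 acks idx 3 -> match: F0=2 F1=5 F2=3; commitIndex=3
Op 9: append 1 -> log_len=6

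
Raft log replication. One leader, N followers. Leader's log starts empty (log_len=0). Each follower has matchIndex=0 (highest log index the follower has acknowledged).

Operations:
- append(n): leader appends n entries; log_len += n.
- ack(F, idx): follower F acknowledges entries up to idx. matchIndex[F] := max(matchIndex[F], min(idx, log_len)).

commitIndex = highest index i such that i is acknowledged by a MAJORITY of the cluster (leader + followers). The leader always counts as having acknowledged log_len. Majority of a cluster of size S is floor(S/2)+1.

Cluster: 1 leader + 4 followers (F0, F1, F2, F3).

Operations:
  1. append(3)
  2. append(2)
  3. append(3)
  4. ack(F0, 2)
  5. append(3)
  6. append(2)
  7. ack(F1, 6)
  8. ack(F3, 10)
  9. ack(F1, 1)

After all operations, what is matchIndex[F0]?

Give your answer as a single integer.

Answer: 2

Derivation:
Op 1: append 3 -> log_len=3
Op 2: append 2 -> log_len=5
Op 3: append 3 -> log_len=8
Op 4: F0 acks idx 2 -> match: F0=2 F1=0 F2=0 F3=0; commitIndex=0
Op 5: append 3 -> log_len=11
Op 6: append 2 -> log_len=13
Op 7: F1 acks idx 6 -> match: F0=2 F1=6 F2=0 F3=0; commitIndex=2
Op 8: F3 acks idx 10 -> match: F0=2 F1=6 F2=0 F3=10; commitIndex=6
Op 9: F1 acks idx 1 -> match: F0=2 F1=6 F2=0 F3=10; commitIndex=6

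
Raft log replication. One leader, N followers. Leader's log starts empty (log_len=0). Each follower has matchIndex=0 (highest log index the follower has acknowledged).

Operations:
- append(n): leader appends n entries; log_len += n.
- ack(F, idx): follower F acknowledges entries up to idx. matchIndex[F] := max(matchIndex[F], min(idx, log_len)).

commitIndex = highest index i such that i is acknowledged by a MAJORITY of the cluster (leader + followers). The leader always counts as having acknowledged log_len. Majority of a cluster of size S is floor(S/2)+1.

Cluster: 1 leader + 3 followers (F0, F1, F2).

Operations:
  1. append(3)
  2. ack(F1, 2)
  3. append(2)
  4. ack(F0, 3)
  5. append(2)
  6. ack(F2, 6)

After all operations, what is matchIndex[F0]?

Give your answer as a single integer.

Op 1: append 3 -> log_len=3
Op 2: F1 acks idx 2 -> match: F0=0 F1=2 F2=0; commitIndex=0
Op 3: append 2 -> log_len=5
Op 4: F0 acks idx 3 -> match: F0=3 F1=2 F2=0; commitIndex=2
Op 5: append 2 -> log_len=7
Op 6: F2 acks idx 6 -> match: F0=3 F1=2 F2=6; commitIndex=3

Answer: 3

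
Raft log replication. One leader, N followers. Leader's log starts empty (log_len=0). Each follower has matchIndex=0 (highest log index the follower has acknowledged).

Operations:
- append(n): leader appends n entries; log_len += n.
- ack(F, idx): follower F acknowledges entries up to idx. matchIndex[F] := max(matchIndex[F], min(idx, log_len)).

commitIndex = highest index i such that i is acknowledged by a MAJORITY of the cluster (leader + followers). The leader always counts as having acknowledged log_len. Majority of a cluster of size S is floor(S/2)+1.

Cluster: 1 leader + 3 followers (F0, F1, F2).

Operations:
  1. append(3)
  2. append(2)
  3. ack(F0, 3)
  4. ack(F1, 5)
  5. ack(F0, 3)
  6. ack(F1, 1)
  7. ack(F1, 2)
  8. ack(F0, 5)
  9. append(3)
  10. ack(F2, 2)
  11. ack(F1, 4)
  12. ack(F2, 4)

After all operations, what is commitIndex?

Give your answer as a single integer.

Op 1: append 3 -> log_len=3
Op 2: append 2 -> log_len=5
Op 3: F0 acks idx 3 -> match: F0=3 F1=0 F2=0; commitIndex=0
Op 4: F1 acks idx 5 -> match: F0=3 F1=5 F2=0; commitIndex=3
Op 5: F0 acks idx 3 -> match: F0=3 F1=5 F2=0; commitIndex=3
Op 6: F1 acks idx 1 -> match: F0=3 F1=5 F2=0; commitIndex=3
Op 7: F1 acks idx 2 -> match: F0=3 F1=5 F2=0; commitIndex=3
Op 8: F0 acks idx 5 -> match: F0=5 F1=5 F2=0; commitIndex=5
Op 9: append 3 -> log_len=8
Op 10: F2 acks idx 2 -> match: F0=5 F1=5 F2=2; commitIndex=5
Op 11: F1 acks idx 4 -> match: F0=5 F1=5 F2=2; commitIndex=5
Op 12: F2 acks idx 4 -> match: F0=5 F1=5 F2=4; commitIndex=5

Answer: 5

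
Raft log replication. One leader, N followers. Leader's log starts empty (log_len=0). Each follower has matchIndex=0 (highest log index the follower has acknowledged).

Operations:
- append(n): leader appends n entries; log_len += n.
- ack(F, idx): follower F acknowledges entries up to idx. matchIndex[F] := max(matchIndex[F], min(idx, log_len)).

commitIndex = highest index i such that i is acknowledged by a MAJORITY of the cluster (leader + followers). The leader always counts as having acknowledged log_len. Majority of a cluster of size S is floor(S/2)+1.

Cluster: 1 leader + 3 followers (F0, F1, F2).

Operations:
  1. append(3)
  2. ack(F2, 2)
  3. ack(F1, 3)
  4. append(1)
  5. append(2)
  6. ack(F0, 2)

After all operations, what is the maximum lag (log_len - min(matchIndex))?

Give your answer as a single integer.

Op 1: append 3 -> log_len=3
Op 2: F2 acks idx 2 -> match: F0=0 F1=0 F2=2; commitIndex=0
Op 3: F1 acks idx 3 -> match: F0=0 F1=3 F2=2; commitIndex=2
Op 4: append 1 -> log_len=4
Op 5: append 2 -> log_len=6
Op 6: F0 acks idx 2 -> match: F0=2 F1=3 F2=2; commitIndex=2

Answer: 4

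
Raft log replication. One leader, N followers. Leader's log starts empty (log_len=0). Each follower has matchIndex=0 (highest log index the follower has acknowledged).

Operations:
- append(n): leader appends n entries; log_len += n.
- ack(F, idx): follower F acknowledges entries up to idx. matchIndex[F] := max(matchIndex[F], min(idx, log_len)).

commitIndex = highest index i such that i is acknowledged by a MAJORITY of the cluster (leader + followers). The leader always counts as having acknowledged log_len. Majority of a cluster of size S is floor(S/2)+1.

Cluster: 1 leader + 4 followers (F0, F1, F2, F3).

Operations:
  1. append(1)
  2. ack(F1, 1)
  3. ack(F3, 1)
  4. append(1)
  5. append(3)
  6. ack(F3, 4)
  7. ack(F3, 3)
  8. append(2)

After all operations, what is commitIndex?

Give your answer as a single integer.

Op 1: append 1 -> log_len=1
Op 2: F1 acks idx 1 -> match: F0=0 F1=1 F2=0 F3=0; commitIndex=0
Op 3: F3 acks idx 1 -> match: F0=0 F1=1 F2=0 F3=1; commitIndex=1
Op 4: append 1 -> log_len=2
Op 5: append 3 -> log_len=5
Op 6: F3 acks idx 4 -> match: F0=0 F1=1 F2=0 F3=4; commitIndex=1
Op 7: F3 acks idx 3 -> match: F0=0 F1=1 F2=0 F3=4; commitIndex=1
Op 8: append 2 -> log_len=7

Answer: 1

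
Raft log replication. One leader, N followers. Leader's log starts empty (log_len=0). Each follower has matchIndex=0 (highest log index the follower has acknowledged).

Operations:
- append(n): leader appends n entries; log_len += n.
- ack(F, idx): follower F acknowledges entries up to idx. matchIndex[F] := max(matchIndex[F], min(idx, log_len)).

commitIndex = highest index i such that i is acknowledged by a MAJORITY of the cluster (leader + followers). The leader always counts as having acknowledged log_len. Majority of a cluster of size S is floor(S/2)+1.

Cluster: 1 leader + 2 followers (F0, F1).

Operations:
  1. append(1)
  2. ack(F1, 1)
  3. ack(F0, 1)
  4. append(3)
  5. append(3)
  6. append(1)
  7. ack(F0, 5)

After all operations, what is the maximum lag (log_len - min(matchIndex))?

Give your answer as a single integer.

Answer: 7

Derivation:
Op 1: append 1 -> log_len=1
Op 2: F1 acks idx 1 -> match: F0=0 F1=1; commitIndex=1
Op 3: F0 acks idx 1 -> match: F0=1 F1=1; commitIndex=1
Op 4: append 3 -> log_len=4
Op 5: append 3 -> log_len=7
Op 6: append 1 -> log_len=8
Op 7: F0 acks idx 5 -> match: F0=5 F1=1; commitIndex=5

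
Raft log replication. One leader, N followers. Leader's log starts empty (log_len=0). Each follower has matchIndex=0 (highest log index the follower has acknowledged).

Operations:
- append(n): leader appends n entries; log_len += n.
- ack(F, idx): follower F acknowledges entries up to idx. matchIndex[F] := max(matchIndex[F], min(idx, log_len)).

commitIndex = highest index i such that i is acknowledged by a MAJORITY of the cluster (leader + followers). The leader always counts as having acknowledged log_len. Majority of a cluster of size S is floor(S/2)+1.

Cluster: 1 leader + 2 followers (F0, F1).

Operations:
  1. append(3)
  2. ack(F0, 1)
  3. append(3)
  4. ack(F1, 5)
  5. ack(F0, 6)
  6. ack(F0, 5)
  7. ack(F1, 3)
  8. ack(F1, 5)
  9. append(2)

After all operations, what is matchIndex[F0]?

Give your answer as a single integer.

Op 1: append 3 -> log_len=3
Op 2: F0 acks idx 1 -> match: F0=1 F1=0; commitIndex=1
Op 3: append 3 -> log_len=6
Op 4: F1 acks idx 5 -> match: F0=1 F1=5; commitIndex=5
Op 5: F0 acks idx 6 -> match: F0=6 F1=5; commitIndex=6
Op 6: F0 acks idx 5 -> match: F0=6 F1=5; commitIndex=6
Op 7: F1 acks idx 3 -> match: F0=6 F1=5; commitIndex=6
Op 8: F1 acks idx 5 -> match: F0=6 F1=5; commitIndex=6
Op 9: append 2 -> log_len=8

Answer: 6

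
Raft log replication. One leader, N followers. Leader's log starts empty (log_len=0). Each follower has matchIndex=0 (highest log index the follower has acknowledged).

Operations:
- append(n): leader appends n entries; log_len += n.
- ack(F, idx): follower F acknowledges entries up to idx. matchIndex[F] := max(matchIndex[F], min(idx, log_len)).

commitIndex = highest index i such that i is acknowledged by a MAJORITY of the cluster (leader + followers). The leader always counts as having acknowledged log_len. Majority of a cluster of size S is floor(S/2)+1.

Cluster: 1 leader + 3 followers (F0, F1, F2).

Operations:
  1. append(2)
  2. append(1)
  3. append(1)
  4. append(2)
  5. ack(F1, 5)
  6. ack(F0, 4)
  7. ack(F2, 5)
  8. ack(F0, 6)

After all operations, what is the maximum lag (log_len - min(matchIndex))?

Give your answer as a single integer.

Answer: 1

Derivation:
Op 1: append 2 -> log_len=2
Op 2: append 1 -> log_len=3
Op 3: append 1 -> log_len=4
Op 4: append 2 -> log_len=6
Op 5: F1 acks idx 5 -> match: F0=0 F1=5 F2=0; commitIndex=0
Op 6: F0 acks idx 4 -> match: F0=4 F1=5 F2=0; commitIndex=4
Op 7: F2 acks idx 5 -> match: F0=4 F1=5 F2=5; commitIndex=5
Op 8: F0 acks idx 6 -> match: F0=6 F1=5 F2=5; commitIndex=5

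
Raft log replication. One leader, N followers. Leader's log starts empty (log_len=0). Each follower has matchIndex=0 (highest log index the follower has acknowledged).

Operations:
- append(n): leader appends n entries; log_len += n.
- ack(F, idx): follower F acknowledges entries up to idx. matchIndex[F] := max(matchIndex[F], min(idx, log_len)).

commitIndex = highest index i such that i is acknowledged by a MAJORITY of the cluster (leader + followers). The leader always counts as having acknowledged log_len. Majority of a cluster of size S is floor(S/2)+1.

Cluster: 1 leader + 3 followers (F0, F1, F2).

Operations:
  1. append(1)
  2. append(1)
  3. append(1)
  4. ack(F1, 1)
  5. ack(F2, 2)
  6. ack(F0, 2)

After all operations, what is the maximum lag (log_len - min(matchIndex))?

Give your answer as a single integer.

Op 1: append 1 -> log_len=1
Op 2: append 1 -> log_len=2
Op 3: append 1 -> log_len=3
Op 4: F1 acks idx 1 -> match: F0=0 F1=1 F2=0; commitIndex=0
Op 5: F2 acks idx 2 -> match: F0=0 F1=1 F2=2; commitIndex=1
Op 6: F0 acks idx 2 -> match: F0=2 F1=1 F2=2; commitIndex=2

Answer: 2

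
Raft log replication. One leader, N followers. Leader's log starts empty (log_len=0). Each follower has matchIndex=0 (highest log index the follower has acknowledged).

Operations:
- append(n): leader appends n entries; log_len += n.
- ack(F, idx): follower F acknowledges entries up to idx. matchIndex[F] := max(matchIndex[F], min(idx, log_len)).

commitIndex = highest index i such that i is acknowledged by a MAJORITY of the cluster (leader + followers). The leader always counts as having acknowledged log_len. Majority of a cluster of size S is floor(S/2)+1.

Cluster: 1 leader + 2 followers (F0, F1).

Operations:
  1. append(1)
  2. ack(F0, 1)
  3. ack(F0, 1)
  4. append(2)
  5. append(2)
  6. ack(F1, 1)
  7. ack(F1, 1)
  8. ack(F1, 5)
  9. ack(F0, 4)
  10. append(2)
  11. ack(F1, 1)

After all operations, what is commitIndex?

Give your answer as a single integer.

Op 1: append 1 -> log_len=1
Op 2: F0 acks idx 1 -> match: F0=1 F1=0; commitIndex=1
Op 3: F0 acks idx 1 -> match: F0=1 F1=0; commitIndex=1
Op 4: append 2 -> log_len=3
Op 5: append 2 -> log_len=5
Op 6: F1 acks idx 1 -> match: F0=1 F1=1; commitIndex=1
Op 7: F1 acks idx 1 -> match: F0=1 F1=1; commitIndex=1
Op 8: F1 acks idx 5 -> match: F0=1 F1=5; commitIndex=5
Op 9: F0 acks idx 4 -> match: F0=4 F1=5; commitIndex=5
Op 10: append 2 -> log_len=7
Op 11: F1 acks idx 1 -> match: F0=4 F1=5; commitIndex=5

Answer: 5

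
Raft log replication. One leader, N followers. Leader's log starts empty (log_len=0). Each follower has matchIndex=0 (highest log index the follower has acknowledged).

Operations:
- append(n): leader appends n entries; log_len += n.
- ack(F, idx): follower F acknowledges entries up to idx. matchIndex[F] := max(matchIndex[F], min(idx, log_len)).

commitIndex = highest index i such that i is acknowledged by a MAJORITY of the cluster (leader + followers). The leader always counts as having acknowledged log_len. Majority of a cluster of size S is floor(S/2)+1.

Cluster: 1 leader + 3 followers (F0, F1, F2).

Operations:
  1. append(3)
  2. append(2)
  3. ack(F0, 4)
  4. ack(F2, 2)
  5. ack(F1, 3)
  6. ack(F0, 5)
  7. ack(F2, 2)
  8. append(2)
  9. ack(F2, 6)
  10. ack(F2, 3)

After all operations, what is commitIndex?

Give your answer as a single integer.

Answer: 5

Derivation:
Op 1: append 3 -> log_len=3
Op 2: append 2 -> log_len=5
Op 3: F0 acks idx 4 -> match: F0=4 F1=0 F2=0; commitIndex=0
Op 4: F2 acks idx 2 -> match: F0=4 F1=0 F2=2; commitIndex=2
Op 5: F1 acks idx 3 -> match: F0=4 F1=3 F2=2; commitIndex=3
Op 6: F0 acks idx 5 -> match: F0=5 F1=3 F2=2; commitIndex=3
Op 7: F2 acks idx 2 -> match: F0=5 F1=3 F2=2; commitIndex=3
Op 8: append 2 -> log_len=7
Op 9: F2 acks idx 6 -> match: F0=5 F1=3 F2=6; commitIndex=5
Op 10: F2 acks idx 3 -> match: F0=5 F1=3 F2=6; commitIndex=5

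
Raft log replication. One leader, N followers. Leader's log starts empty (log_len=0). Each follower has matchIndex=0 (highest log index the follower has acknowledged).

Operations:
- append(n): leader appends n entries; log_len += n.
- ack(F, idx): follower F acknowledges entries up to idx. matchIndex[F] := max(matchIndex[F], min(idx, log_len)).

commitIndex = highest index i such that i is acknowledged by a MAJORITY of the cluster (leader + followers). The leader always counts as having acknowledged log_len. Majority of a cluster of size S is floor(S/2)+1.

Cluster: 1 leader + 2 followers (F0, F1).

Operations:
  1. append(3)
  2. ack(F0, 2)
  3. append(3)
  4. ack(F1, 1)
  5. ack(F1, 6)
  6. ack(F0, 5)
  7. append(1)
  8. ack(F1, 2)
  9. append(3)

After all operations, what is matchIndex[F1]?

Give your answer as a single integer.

Answer: 6

Derivation:
Op 1: append 3 -> log_len=3
Op 2: F0 acks idx 2 -> match: F0=2 F1=0; commitIndex=2
Op 3: append 3 -> log_len=6
Op 4: F1 acks idx 1 -> match: F0=2 F1=1; commitIndex=2
Op 5: F1 acks idx 6 -> match: F0=2 F1=6; commitIndex=6
Op 6: F0 acks idx 5 -> match: F0=5 F1=6; commitIndex=6
Op 7: append 1 -> log_len=7
Op 8: F1 acks idx 2 -> match: F0=5 F1=6; commitIndex=6
Op 9: append 3 -> log_len=10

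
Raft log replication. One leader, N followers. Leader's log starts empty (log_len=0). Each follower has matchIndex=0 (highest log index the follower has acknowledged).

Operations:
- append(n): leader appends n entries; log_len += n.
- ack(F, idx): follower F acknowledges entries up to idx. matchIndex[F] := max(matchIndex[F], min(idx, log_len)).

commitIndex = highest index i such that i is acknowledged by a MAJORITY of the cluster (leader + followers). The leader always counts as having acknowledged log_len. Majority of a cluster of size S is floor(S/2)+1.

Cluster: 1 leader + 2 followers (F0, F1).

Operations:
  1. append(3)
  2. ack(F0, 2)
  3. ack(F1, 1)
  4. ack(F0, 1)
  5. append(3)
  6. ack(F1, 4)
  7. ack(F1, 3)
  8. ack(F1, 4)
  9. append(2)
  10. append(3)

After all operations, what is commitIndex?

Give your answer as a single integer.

Op 1: append 3 -> log_len=3
Op 2: F0 acks idx 2 -> match: F0=2 F1=0; commitIndex=2
Op 3: F1 acks idx 1 -> match: F0=2 F1=1; commitIndex=2
Op 4: F0 acks idx 1 -> match: F0=2 F1=1; commitIndex=2
Op 5: append 3 -> log_len=6
Op 6: F1 acks idx 4 -> match: F0=2 F1=4; commitIndex=4
Op 7: F1 acks idx 3 -> match: F0=2 F1=4; commitIndex=4
Op 8: F1 acks idx 4 -> match: F0=2 F1=4; commitIndex=4
Op 9: append 2 -> log_len=8
Op 10: append 3 -> log_len=11

Answer: 4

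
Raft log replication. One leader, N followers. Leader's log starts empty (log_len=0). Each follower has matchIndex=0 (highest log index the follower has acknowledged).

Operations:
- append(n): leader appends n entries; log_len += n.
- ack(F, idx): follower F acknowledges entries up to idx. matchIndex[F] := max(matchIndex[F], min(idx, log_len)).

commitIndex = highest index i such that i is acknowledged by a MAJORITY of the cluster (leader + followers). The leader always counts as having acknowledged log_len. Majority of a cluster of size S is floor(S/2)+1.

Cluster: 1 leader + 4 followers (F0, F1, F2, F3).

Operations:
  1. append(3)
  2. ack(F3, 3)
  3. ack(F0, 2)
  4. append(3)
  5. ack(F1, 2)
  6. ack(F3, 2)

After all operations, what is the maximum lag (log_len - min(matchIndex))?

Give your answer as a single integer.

Answer: 6

Derivation:
Op 1: append 3 -> log_len=3
Op 2: F3 acks idx 3 -> match: F0=0 F1=0 F2=0 F3=3; commitIndex=0
Op 3: F0 acks idx 2 -> match: F0=2 F1=0 F2=0 F3=3; commitIndex=2
Op 4: append 3 -> log_len=6
Op 5: F1 acks idx 2 -> match: F0=2 F1=2 F2=0 F3=3; commitIndex=2
Op 6: F3 acks idx 2 -> match: F0=2 F1=2 F2=0 F3=3; commitIndex=2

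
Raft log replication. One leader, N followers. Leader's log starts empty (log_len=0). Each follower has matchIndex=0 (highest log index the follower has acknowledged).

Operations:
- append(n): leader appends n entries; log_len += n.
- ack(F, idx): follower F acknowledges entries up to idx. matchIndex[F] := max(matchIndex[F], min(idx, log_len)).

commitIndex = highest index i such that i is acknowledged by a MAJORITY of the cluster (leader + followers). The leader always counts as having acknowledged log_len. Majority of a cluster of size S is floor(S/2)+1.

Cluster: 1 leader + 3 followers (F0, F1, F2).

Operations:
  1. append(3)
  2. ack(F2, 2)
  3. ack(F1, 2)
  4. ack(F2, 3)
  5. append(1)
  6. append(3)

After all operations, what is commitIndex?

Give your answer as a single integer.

Op 1: append 3 -> log_len=3
Op 2: F2 acks idx 2 -> match: F0=0 F1=0 F2=2; commitIndex=0
Op 3: F1 acks idx 2 -> match: F0=0 F1=2 F2=2; commitIndex=2
Op 4: F2 acks idx 3 -> match: F0=0 F1=2 F2=3; commitIndex=2
Op 5: append 1 -> log_len=4
Op 6: append 3 -> log_len=7

Answer: 2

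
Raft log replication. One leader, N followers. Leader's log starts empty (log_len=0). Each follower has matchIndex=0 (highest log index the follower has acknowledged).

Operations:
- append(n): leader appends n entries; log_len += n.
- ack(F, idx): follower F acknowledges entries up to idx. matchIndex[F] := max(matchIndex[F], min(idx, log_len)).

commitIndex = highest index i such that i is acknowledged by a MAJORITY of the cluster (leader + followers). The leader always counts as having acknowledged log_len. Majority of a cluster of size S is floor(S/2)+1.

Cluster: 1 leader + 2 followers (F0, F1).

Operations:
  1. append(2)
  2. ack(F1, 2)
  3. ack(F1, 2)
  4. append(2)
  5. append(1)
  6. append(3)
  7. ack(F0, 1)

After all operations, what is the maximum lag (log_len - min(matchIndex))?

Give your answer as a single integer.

Answer: 7

Derivation:
Op 1: append 2 -> log_len=2
Op 2: F1 acks idx 2 -> match: F0=0 F1=2; commitIndex=2
Op 3: F1 acks idx 2 -> match: F0=0 F1=2; commitIndex=2
Op 4: append 2 -> log_len=4
Op 5: append 1 -> log_len=5
Op 6: append 3 -> log_len=8
Op 7: F0 acks idx 1 -> match: F0=1 F1=2; commitIndex=2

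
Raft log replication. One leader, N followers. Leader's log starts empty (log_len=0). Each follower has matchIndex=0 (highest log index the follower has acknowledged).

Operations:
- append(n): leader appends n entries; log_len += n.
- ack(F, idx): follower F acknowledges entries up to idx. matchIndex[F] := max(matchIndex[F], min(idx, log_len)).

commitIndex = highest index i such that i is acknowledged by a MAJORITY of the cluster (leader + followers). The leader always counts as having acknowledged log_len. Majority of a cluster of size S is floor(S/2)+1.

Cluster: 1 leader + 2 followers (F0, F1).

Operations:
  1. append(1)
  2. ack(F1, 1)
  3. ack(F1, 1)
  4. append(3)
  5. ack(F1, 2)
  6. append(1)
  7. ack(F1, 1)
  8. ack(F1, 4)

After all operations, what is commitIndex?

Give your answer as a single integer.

Answer: 4

Derivation:
Op 1: append 1 -> log_len=1
Op 2: F1 acks idx 1 -> match: F0=0 F1=1; commitIndex=1
Op 3: F1 acks idx 1 -> match: F0=0 F1=1; commitIndex=1
Op 4: append 3 -> log_len=4
Op 5: F1 acks idx 2 -> match: F0=0 F1=2; commitIndex=2
Op 6: append 1 -> log_len=5
Op 7: F1 acks idx 1 -> match: F0=0 F1=2; commitIndex=2
Op 8: F1 acks idx 4 -> match: F0=0 F1=4; commitIndex=4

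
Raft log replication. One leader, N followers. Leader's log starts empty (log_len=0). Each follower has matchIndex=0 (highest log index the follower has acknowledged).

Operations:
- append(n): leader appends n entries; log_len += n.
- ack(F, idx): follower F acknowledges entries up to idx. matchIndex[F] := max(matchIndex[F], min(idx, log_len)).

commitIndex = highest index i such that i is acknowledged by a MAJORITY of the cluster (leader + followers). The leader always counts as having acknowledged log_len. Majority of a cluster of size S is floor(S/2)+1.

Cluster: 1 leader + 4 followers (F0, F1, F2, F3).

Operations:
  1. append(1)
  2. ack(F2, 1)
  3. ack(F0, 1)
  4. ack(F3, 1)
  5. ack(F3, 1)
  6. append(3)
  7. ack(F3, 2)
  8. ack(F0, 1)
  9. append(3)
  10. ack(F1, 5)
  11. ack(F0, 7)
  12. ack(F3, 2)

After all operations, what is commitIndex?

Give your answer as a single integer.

Answer: 5

Derivation:
Op 1: append 1 -> log_len=1
Op 2: F2 acks idx 1 -> match: F0=0 F1=0 F2=1 F3=0; commitIndex=0
Op 3: F0 acks idx 1 -> match: F0=1 F1=0 F2=1 F3=0; commitIndex=1
Op 4: F3 acks idx 1 -> match: F0=1 F1=0 F2=1 F3=1; commitIndex=1
Op 5: F3 acks idx 1 -> match: F0=1 F1=0 F2=1 F3=1; commitIndex=1
Op 6: append 3 -> log_len=4
Op 7: F3 acks idx 2 -> match: F0=1 F1=0 F2=1 F3=2; commitIndex=1
Op 8: F0 acks idx 1 -> match: F0=1 F1=0 F2=1 F3=2; commitIndex=1
Op 9: append 3 -> log_len=7
Op 10: F1 acks idx 5 -> match: F0=1 F1=5 F2=1 F3=2; commitIndex=2
Op 11: F0 acks idx 7 -> match: F0=7 F1=5 F2=1 F3=2; commitIndex=5
Op 12: F3 acks idx 2 -> match: F0=7 F1=5 F2=1 F3=2; commitIndex=5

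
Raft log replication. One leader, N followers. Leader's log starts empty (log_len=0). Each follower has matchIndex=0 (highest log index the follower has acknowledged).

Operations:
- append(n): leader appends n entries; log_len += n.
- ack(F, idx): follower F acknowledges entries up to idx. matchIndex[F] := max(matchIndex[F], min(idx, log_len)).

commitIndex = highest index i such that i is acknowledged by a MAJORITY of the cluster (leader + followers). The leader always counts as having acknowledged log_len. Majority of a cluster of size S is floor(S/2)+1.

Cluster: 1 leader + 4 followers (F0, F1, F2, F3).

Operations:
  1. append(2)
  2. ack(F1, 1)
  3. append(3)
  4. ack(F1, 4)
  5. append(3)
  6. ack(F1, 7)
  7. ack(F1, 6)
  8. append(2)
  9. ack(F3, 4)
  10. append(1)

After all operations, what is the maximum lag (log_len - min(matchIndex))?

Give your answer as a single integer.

Op 1: append 2 -> log_len=2
Op 2: F1 acks idx 1 -> match: F0=0 F1=1 F2=0 F3=0; commitIndex=0
Op 3: append 3 -> log_len=5
Op 4: F1 acks idx 4 -> match: F0=0 F1=4 F2=0 F3=0; commitIndex=0
Op 5: append 3 -> log_len=8
Op 6: F1 acks idx 7 -> match: F0=0 F1=7 F2=0 F3=0; commitIndex=0
Op 7: F1 acks idx 6 -> match: F0=0 F1=7 F2=0 F3=0; commitIndex=0
Op 8: append 2 -> log_len=10
Op 9: F3 acks idx 4 -> match: F0=0 F1=7 F2=0 F3=4; commitIndex=4
Op 10: append 1 -> log_len=11

Answer: 11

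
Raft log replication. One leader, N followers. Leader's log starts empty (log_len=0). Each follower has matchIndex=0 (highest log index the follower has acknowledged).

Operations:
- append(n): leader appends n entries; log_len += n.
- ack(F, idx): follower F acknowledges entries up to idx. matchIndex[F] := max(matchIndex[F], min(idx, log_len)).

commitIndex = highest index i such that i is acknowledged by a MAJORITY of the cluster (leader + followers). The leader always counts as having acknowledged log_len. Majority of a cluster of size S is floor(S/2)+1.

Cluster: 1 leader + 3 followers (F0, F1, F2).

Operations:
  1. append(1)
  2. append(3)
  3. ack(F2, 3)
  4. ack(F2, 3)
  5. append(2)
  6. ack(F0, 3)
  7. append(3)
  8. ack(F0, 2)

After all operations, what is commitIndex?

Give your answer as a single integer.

Answer: 3

Derivation:
Op 1: append 1 -> log_len=1
Op 2: append 3 -> log_len=4
Op 3: F2 acks idx 3 -> match: F0=0 F1=0 F2=3; commitIndex=0
Op 4: F2 acks idx 3 -> match: F0=0 F1=0 F2=3; commitIndex=0
Op 5: append 2 -> log_len=6
Op 6: F0 acks idx 3 -> match: F0=3 F1=0 F2=3; commitIndex=3
Op 7: append 3 -> log_len=9
Op 8: F0 acks idx 2 -> match: F0=3 F1=0 F2=3; commitIndex=3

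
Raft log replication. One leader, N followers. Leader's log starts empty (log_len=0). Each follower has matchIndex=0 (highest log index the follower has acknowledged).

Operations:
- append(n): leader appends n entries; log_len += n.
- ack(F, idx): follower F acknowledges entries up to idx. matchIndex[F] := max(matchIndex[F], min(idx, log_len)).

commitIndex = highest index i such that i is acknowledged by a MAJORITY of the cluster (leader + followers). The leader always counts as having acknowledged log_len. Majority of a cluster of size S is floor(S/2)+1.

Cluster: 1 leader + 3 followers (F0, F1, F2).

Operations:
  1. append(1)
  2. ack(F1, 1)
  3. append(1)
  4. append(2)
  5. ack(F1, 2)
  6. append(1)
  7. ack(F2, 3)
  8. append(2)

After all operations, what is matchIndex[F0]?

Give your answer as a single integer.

Op 1: append 1 -> log_len=1
Op 2: F1 acks idx 1 -> match: F0=0 F1=1 F2=0; commitIndex=0
Op 3: append 1 -> log_len=2
Op 4: append 2 -> log_len=4
Op 5: F1 acks idx 2 -> match: F0=0 F1=2 F2=0; commitIndex=0
Op 6: append 1 -> log_len=5
Op 7: F2 acks idx 3 -> match: F0=0 F1=2 F2=3; commitIndex=2
Op 8: append 2 -> log_len=7

Answer: 0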